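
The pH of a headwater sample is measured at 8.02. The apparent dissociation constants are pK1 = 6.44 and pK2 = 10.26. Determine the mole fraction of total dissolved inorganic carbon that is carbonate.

α₂ = 1 / (1 + [H⁺]/K2 + [H⁺]²/(K1K2)) = 1 / (1 + 10^+2.24 + 10^+0.66)
   = 1 / (1 + 173.78 + 4.5709) = 1/179.35 = 0.005576

α₂ = 0.00558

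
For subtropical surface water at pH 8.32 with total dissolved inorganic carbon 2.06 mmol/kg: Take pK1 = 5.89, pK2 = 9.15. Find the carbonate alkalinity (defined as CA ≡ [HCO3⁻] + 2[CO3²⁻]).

CA = [HCO3⁻] + 2[CO3²⁻] = (α₁ + 2α₂)·DIC
At pH 8.32: [H⁺]/K1 = 10^-2.43 = 0.0037154, K2/[H⁺] = 10^-0.83 = 0.14791
α₁ = 1/(1 + 0.0037154 + 0.14791) = 1/1.1516 = 0.8683; α₂ = α₁·K2/[H⁺] = 0.1284
α₁ + 2α₂ = 1.1252
CA = 1.1252 × 2.06 = 2.32 mmol/kg

CA = 2.32 mmol/kg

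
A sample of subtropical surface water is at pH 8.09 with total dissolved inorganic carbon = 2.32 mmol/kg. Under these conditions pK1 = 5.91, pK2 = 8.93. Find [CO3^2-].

α₂ = 1 / (1 + [H⁺]/K2 + [H⁺]²/(K1K2)) = 1 / (1 + 10^+0.84 + 10^-1.34)
   = 1 / (1 + 6.9183 + 0.045709) = 1/7.9640 = 0.1256
[CO3²⁻] = α₂ × DIC = 0.1256 × 2.32 = 0.291 mmol/kg

[CO3²⁻] = 0.291 mmol/kg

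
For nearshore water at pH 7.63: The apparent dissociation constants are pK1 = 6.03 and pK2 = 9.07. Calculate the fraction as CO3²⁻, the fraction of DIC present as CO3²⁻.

α₂ = 1 / (1 + [H⁺]/K2 + [H⁺]²/(K1K2)) = 1 / (1 + 10^+1.44 + 10^-0.16)
   = 1 / (1 + 27.542 + 0.69183) = 1/29.234 = 0.03421

α₂ = 0.0342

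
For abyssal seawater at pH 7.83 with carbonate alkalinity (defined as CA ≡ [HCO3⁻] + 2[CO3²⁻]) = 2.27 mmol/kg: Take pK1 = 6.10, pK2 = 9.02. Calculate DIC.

DIC = 2.18 mmol/kg

CA = [HCO3⁻] + 2[CO3²⁻] = (α₁ + 2α₂)·DIC
At pH 7.83: [H⁺]/K1 = 10^-1.73 = 0.018621, K2/[H⁺] = 10^-1.19 = 0.064565
α₁ = 1/(1 + 0.018621 + 0.064565) = 1/1.0832 = 0.9232; α₂ = α₁·K2/[H⁺] = 0.05961
α₁ + 2α₂ = 1.0424
DIC = CA / (α₁ + 2α₂) = 2.27 / 1.0424 = 2.18 mmol/kg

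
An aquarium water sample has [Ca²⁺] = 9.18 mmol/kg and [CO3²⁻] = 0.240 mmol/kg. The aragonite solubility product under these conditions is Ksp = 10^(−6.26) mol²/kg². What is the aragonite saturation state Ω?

Ksp = 10^(−6.26) = 5.495×10^-7
Ω = [Ca²⁺][CO3²⁻]/Ksp = (9.18×10^-3)(0.240×10^-3) / 5.495×10^-7 = 4.01

Ω = 4.01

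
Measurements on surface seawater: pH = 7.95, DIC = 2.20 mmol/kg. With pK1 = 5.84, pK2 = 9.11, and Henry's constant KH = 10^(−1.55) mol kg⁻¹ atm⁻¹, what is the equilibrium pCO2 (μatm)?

pCO2 = 563 μatm

α₀ = 1 / (1 + K1/[H⁺] + K1K2/[H⁺]²) = 1 / (1 + 10^+2.11 + 10^+0.95)
   = 1 / (1 + 128.82 + 8.9125) = 1/138.74 = 0.007208
[CO2*] = α₀ × DIC = 0.007208 × 2.20 = 0.01586 mmol/kg = 15.86 μmol/kg
pCO2 = [CO2*]/KH = 1.586×10^-5 / 2.818×10^-2 = 563 μatm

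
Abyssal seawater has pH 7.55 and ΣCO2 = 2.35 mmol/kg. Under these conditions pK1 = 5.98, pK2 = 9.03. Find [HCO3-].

α₁ = 1 / (1 + [H⁺]/K1 + K2/[H⁺]) = 1 / (1 + 10^-1.57 + 10^-1.48)
   = 1 / (1 + 0.026915 + 0.033113) = 1/1.0600 = 0.9434
[HCO3⁻] = α₁ × DIC = 0.9434 × 2.35 = 2.22 mmol/kg

[HCO3⁻] = 2.22 mmol/kg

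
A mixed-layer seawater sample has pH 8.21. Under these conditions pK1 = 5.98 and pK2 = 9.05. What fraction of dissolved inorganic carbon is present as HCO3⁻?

α₁ = 1 / (1 + [H⁺]/K1 + K2/[H⁺]) = 1 / (1 + 10^-2.23 + 10^-0.84)
   = 1 / (1 + 0.0058884 + 0.14454) = 1/1.1504 = 0.8692

α₁ = 0.869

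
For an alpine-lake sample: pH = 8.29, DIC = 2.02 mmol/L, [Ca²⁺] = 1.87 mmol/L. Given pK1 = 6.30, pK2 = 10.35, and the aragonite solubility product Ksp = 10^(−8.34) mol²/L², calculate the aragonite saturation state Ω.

α₂ = 1 / (1 + [H⁺]/K2 + [H⁺]²/(K1K2)) = 1 / (1 + 10^+2.06 + 10^+0.07)
   = 1 / (1 + 114.82 + 1.1749) = 1/116.99 = 0.008548
[CO3²⁻] = α₂ × DIC = 0.008548 × 2.02 = 0.01727 mmol/L = 17.27 μmol/L
Ksp = 10^(−8.34) = 4.571×10^-9
Ω = [Ca²⁺][CO3²⁻]/Ksp = (1.87×10^-3)(1.727×10^-5) / 4.571×10^-9 = 7.06

Ω = 7.06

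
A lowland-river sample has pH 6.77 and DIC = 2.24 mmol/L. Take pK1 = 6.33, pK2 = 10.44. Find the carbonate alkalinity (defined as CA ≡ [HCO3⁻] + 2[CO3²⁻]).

CA = 1.64 mmol/L

CA = [HCO3⁻] + 2[CO3²⁻] = (α₁ + 2α₂)·DIC
At pH 6.77: [H⁺]/K1 = 10^-0.44 = 0.36308, K2/[H⁺] = 10^-3.67 = 0.00021380
α₁ = 1/(1 + 0.36308 + 0.00021380) = 1/1.3633 = 0.7335; α₂ = α₁·K2/[H⁺] = 0.0001568
α₁ + 2α₂ = 0.7338
CA = 0.7338 × 2.24 = 1.64 mmol/L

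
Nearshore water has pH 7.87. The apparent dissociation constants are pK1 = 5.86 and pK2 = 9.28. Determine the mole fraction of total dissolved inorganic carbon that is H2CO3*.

α₀ = 0.00932

α₀ = 1 / (1 + K1/[H⁺] + K1K2/[H⁺]²) = 1 / (1 + 10^+2.01 + 10^+0.60)
   = 1 / (1 + 102.33 + 3.9811) = 1/107.31 = 0.009319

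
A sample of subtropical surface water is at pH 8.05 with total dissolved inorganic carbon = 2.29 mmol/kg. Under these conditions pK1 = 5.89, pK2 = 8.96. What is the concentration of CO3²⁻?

α₂ = 1 / (1 + [H⁺]/K2 + [H⁺]²/(K1K2)) = 1 / (1 + 10^+0.91 + 10^-1.25)
   = 1 / (1 + 8.1283 + 0.056234) = 1/9.1845 = 0.1089
[CO3²⁻] = α₂ × DIC = 0.1089 × 2.29 = 0.249 mmol/kg

[CO3²⁻] = 0.249 mmol/kg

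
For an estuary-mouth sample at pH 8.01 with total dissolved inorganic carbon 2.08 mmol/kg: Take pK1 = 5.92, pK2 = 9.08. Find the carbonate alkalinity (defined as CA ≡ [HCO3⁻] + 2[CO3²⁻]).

CA = [HCO3⁻] + 2[CO3²⁻] = (α₁ + 2α₂)·DIC
At pH 8.01: [H⁺]/K1 = 10^-2.09 = 0.0081283, K2/[H⁺] = 10^-1.07 = 0.085114
α₁ = 1/(1 + 0.0081283 + 0.085114) = 1/1.0932 = 0.9147; α₂ = α₁·K2/[H⁺] = 0.07785
α₁ + 2α₂ = 1.0704
CA = 1.0704 × 2.08 = 2.23 mmol/kg

CA = 2.23 mmol/kg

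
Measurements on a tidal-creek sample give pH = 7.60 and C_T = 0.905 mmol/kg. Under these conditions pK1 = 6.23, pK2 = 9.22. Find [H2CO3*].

[CO2*] = 0.0362 mmol/kg

α₀ = 1 / (1 + K1/[H⁺] + K1K2/[H⁺]²) = 1 / (1 + 10^+1.37 + 10^-0.25)
   = 1 / (1 + 23.442 + 0.56234) = 1/25.005 = 0.03999
[CO2*] = α₀ × DIC = 0.03999 × 0.905 = 0.0362 mmol/kg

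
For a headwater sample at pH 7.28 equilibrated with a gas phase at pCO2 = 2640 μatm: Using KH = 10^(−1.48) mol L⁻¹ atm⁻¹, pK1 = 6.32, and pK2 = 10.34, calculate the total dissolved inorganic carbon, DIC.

DIC = 0.885 mmol/L

[CO2*] = KH · pCO2 = 10^(−1.48) × 2640×10^-6 = 8.742×10^-5 mol/L
α₀ = 1/(1 + K1/[H⁺] + K1K2/[H⁺]²) = 1/(1 + 10^+0.96 + 10^-2.10) = 0.09874
DIC = [CO2*]/α₀ = 8.742×10^-5 / 0.09874 = 0.885 mmol/L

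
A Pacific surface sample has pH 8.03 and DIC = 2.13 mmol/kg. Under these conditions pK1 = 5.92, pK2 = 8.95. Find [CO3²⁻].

[CO3²⁻] = 0.227 mmol/kg

α₂ = 1 / (1 + [H⁺]/K2 + [H⁺]²/(K1K2)) = 1 / (1 + 10^+0.92 + 10^-1.19)
   = 1 / (1 + 8.3176 + 0.064565) = 1/9.3822 = 0.1066
[CO3²⁻] = α₂ × DIC = 0.1066 × 2.13 = 0.227 mmol/kg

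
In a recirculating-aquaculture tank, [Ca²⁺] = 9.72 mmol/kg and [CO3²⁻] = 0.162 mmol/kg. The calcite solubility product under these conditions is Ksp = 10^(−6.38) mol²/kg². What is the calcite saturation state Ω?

Ω = 3.78

Ksp = 10^(−6.38) = 4.169×10^-7
Ω = [Ca²⁺][CO3²⁻]/Ksp = (9.72×10^-3)(0.162×10^-3) / 4.169×10^-7 = 3.78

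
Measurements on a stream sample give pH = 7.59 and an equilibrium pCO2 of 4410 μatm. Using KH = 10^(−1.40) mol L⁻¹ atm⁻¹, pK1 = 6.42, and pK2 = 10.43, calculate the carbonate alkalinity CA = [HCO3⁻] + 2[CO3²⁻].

[CO2*] = KH · pCO2 = 10^(−1.40) × 4410×10^-6 = 1.756×10^-4 mol/L
α₀ = 1/(1 + K1/[H⁺] + K1K2/[H⁺]²) = 1/(1 + 10^+1.17 + 10^-1.67) = 0.06324
DIC = [CO2*]/α₀ = 1.756×10^-4 / 0.06324 = 2.776 mmol/L
CA = (α₁ + 2α₂)·DIC = (0.9354 + 2×0.001352) × 2.776 = 2.60 mmol/L

CA = 2.60 mmol/L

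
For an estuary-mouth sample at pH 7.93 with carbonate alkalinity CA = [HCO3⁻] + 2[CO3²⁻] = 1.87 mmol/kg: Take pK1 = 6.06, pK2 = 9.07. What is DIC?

CA = [HCO3⁻] + 2[CO3²⁻] = (α₁ + 2α₂)·DIC
At pH 7.93: [H⁺]/K1 = 10^-1.87 = 0.013490, K2/[H⁺] = 10^-1.14 = 0.072444
α₁ = 1/(1 + 0.013490 + 0.072444) = 1/1.0859 = 0.9209; α₂ = α₁·K2/[H⁺] = 0.06671
α₁ + 2α₂ = 1.0543
DIC = CA / (α₁ + 2α₂) = 1.87 / 1.0543 = 1.77 mmol/kg

DIC = 1.77 mmol/kg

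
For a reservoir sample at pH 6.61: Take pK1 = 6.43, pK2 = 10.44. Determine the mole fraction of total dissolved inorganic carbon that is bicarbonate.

α₁ = 1 / (1 + [H⁺]/K1 + K2/[H⁺]) = 1 / (1 + 10^-0.18 + 10^-3.83)
   = 1 / (1 + 0.66069 + 0.00014791) = 1/1.6608 = 0.6021

α₁ = 0.602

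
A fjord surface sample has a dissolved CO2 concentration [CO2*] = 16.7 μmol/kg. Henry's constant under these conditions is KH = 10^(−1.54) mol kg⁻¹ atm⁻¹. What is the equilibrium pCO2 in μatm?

pCO2 = 579 μatm

KH = 10^(−1.54) = 2.884×10^-2 mol kg⁻¹ atm⁻¹
pCO2 = [CO2*]/KH = 16.7×10^-6 / 2.884×10^-2 = 5.79×10^-4 atm = 579 μatm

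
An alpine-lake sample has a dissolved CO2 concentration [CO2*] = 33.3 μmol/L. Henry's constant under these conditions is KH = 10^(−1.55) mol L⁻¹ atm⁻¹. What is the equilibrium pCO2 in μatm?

KH = 10^(−1.55) = 2.818×10^-2 mol L⁻¹ atm⁻¹
pCO2 = [CO2*]/KH = 33.3×10^-6 / 2.818×10^-2 = 1.18×10^-3 atm = 1180 μatm

pCO2 = 1180 μatm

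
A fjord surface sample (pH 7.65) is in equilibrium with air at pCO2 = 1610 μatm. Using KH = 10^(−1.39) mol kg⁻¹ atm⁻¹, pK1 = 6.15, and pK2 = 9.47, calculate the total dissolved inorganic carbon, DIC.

[CO2*] = KH · pCO2 = 10^(−1.39) × 1610×10^-6 = 6.559×10^-5 mol/kg
α₀ = 1/(1 + K1/[H⁺] + K1K2/[H⁺]²) = 1/(1 + 10^+1.50 + 10^-0.32) = 0.03021
DIC = [CO2*]/α₀ = 6.559×10^-5 / 0.03021 = 2.17 mmol/kg

DIC = 2.17 mmol/kg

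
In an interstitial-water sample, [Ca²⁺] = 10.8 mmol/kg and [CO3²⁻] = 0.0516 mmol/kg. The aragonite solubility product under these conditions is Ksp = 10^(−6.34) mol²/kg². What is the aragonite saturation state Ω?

Ω = 1.22

Ksp = 10^(−6.34) = 4.571×10^-7
Ω = [Ca²⁺][CO3²⁻]/Ksp = (10.8×10^-3)(0.0516×10^-3) / 4.571×10^-7 = 1.22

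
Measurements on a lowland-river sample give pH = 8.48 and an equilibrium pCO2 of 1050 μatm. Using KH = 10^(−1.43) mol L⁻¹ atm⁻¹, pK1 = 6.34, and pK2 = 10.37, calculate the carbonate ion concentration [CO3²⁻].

[CO3²⁻] = 0.0694 mmol/L

[CO2*] = KH · pCO2 = 10^(−1.43) × 1050×10^-6 = 3.901×10^-5 mol/L
α₀ = 1/(1 + K1/[H⁺] + K1K2/[H⁺]²) = 1/(1 + 10^+2.14 + 10^+0.25) = 0.007101
DIC = [CO2*]/α₀ = 3.901×10^-5 / 0.007101 = 5.493 mmol/L
[CO3²⁻] = α₂·DIC; α₂ = 0.01263, so [CO3²⁻] = 0.01263 × 5.493 = 0.0694 mmol/L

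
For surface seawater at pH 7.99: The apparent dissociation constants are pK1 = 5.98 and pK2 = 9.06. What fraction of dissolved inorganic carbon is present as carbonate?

α₂ = 0.0777

α₂ = 1 / (1 + [H⁺]/K2 + [H⁺]²/(K1K2)) = 1 / (1 + 10^+1.07 + 10^-0.94)
   = 1 / (1 + 11.749 + 0.11482) = 1/12.864 = 0.07774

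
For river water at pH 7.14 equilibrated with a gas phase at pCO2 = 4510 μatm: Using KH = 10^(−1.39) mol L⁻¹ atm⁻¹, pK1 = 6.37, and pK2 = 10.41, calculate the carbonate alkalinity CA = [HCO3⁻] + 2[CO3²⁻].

CA = 1.08 mmol/L

[CO2*] = KH · pCO2 = 10^(−1.39) × 4510×10^-6 = 1.837×10^-4 mol/L
α₀ = 1/(1 + K1/[H⁺] + K1K2/[H⁺]²) = 1/(1 + 10^+0.77 + 10^-2.50) = 0.1451
DIC = [CO2*]/α₀ = 1.837×10^-4 / 0.1451 = 1.266 mmol/L
CA = (α₁ + 2α₂)·DIC = (0.8544 + 2×0.0004589) × 1.266 = 1.08 mmol/L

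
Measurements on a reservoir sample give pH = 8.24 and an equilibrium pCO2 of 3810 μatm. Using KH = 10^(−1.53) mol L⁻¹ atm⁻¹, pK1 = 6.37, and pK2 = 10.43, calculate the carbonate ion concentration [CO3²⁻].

[CO2*] = KH · pCO2 = 10^(−1.53) × 3810×10^-6 = 1.124×10^-4 mol/L
α₀ = 1/(1 + K1/[H⁺] + K1K2/[H⁺]²) = 1/(1 + 10^+1.87 + 10^-0.32) = 0.01323
DIC = [CO2*]/α₀ = 1.124×10^-4 / 0.01323 = 8.502 mmol/L
[CO3²⁻] = α₂·DIC; α₂ = 0.006330, so [CO3²⁻] = 0.006330 × 8.502 = 0.0538 mmol/L

[CO3²⁻] = 0.0538 mmol/L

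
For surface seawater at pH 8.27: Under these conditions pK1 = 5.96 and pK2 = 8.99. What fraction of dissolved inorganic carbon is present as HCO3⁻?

α₁ = 0.837

α₁ = 1 / (1 + [H⁺]/K1 + K2/[H⁺]) = 1 / (1 + 10^-2.31 + 10^-0.72)
   = 1 / (1 + 0.0048978 + 0.19055) = 1/1.1954 = 0.8365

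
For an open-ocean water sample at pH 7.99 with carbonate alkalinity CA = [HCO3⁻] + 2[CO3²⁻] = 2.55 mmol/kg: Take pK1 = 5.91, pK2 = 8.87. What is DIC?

DIC = 2.30 mmol/kg

CA = [HCO3⁻] + 2[CO3²⁻] = (α₁ + 2α₂)·DIC
At pH 7.99: [H⁺]/K1 = 10^-2.08 = 0.0083176, K2/[H⁺] = 10^-0.88 = 0.13183
α₁ = 1/(1 + 0.0083176 + 0.13183) = 1/1.1401 = 0.8771; α₂ = α₁·K2/[H⁺] = 0.1156
α₁ + 2α₂ = 1.1083
DIC = CA / (α₁ + 2α₂) = 2.55 / 1.1083 = 2.30 mmol/kg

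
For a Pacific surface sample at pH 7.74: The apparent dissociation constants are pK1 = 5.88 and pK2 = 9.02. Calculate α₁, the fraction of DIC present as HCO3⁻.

α₁ = 0.938

α₁ = 1 / (1 + [H⁺]/K1 + K2/[H⁺]) = 1 / (1 + 10^-1.86 + 10^-1.28)
   = 1 / (1 + 0.013804 + 0.052481) = 1/1.0663 = 0.9378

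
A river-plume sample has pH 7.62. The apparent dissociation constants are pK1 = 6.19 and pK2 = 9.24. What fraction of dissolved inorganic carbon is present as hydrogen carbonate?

α₁ = 0.942

α₁ = 1 / (1 + [H⁺]/K1 + K2/[H⁺]) = 1 / (1 + 10^-1.43 + 10^-1.62)
   = 1 / (1 + 0.037154 + 0.023988) = 1/1.0611 = 0.9424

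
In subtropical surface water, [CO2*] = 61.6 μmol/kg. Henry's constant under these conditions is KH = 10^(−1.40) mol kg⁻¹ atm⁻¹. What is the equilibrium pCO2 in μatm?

KH = 10^(−1.40) = 3.981×10^-2 mol kg⁻¹ atm⁻¹
pCO2 = [CO2*]/KH = 61.6×10^-6 / 3.981×10^-2 = 1.55×10^-3 atm = 1550 μatm

pCO2 = 1550 μatm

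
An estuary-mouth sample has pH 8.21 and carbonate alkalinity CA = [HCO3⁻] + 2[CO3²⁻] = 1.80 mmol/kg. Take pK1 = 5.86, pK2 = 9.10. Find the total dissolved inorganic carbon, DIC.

CA = [HCO3⁻] + 2[CO3²⁻] = (α₁ + 2α₂)·DIC
At pH 8.21: [H⁺]/K1 = 10^-2.35 = 0.0044668, K2/[H⁺] = 10^-0.89 = 0.12882
α₁ = 1/(1 + 0.0044668 + 0.12882) = 1/1.1333 = 0.8824; α₂ = α₁·K2/[H⁺] = 0.1137
α₁ + 2α₂ = 1.1097
DIC = CA / (α₁ + 2α₂) = 1.80 / 1.1097 = 1.62 mmol/kg

DIC = 1.62 mmol/kg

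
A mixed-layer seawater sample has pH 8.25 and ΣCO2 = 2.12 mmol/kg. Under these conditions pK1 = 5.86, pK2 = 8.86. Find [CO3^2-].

[CO3²⁻] = 0.416 mmol/kg

α₂ = 1 / (1 + [H⁺]/K2 + [H⁺]²/(K1K2)) = 1 / (1 + 10^+0.61 + 10^-1.78)
   = 1 / (1 + 4.0738 + 0.016596) = 1/5.0904 = 0.1964
[CO3²⁻] = α₂ × DIC = 0.1964 × 2.12 = 0.416 mmol/kg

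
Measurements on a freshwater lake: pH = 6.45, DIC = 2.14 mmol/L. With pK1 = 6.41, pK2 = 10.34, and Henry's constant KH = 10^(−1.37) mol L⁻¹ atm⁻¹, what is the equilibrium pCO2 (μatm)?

α₀ = 1 / (1 + K1/[H⁺] + K1K2/[H⁺]²) = 1 / (1 + 10^+0.04 + 10^-3.85)
   = 1 / (1 + 1.0965 + 0.00014125) = 1/2.0966 = 0.4770
[CO2*] = α₀ × DIC = 0.4770 × 2.14 = 1.021 mmol/L
pCO2 = [CO2*]/KH = 1.021×10^-3 / 4.266×10^-2 = 2.39×10^4 μatm

pCO2 = 2.39×10^4 μatm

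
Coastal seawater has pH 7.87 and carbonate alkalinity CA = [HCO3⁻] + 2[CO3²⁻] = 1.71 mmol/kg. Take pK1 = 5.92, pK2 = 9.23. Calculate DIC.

CA = [HCO3⁻] + 2[CO3²⁻] = (α₁ + 2α₂)·DIC
At pH 7.87: [H⁺]/K1 = 10^-1.95 = 0.011220, K2/[H⁺] = 10^-1.36 = 0.043652
α₁ = 1/(1 + 0.011220 + 0.043652) = 1/1.0549 = 0.9480; α₂ = α₁·K2/[H⁺] = 0.04138
α₁ + 2α₂ = 1.0307
DIC = CA / (α₁ + 2α₂) = 1.71 / 1.0307 = 1.66 mmol/kg

DIC = 1.66 mmol/kg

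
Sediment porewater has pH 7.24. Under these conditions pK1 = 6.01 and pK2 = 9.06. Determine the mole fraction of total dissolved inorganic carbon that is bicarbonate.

α₁ = 1 / (1 + [H⁺]/K1 + K2/[H⁺]) = 1 / (1 + 10^-1.23 + 10^-1.82)
   = 1 / (1 + 0.058884 + 0.015136) = 1/1.0740 = 0.9311

α₁ = 0.931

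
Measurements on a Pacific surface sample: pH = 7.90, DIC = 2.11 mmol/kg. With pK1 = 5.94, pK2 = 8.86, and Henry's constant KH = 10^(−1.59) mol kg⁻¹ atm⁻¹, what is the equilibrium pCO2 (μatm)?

pCO2 = 803 μatm

α₀ = 1 / (1 + K1/[H⁺] + K1K2/[H⁺]²) = 1 / (1 + 10^+1.96 + 10^+1.00)
   = 1 / (1 + 91.201 + 10.000) = 1/102.20 = 0.009785
[CO2*] = α₀ × DIC = 0.009785 × 2.11 = 0.02065 mmol/kg
pCO2 = [CO2*]/KH = 2.065×10^-5 / 2.570×10^-2 = 803 μatm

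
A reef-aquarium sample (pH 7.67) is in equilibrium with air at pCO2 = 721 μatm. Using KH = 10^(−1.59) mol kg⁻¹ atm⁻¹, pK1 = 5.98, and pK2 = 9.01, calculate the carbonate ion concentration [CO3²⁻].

[CO2*] = KH · pCO2 = 10^(−1.59) × 721×10^-6 = 1.853×10^-5 mol/kg
α₀ = 1/(1 + K1/[H⁺] + K1K2/[H⁺]²) = 1/(1 + 10^+1.69 + 10^+0.35) = 0.01915
DIC = [CO2*]/α₀ = 1.853×10^-5 / 0.01915 = 0.9677 mmol/kg
[CO3²⁻] = α₂·DIC; α₂ = 0.04287, so [CO3²⁻] = 0.04287 × 0.9677 = 0.0415 mmol/kg

[CO3²⁻] = 0.0415 mmol/kg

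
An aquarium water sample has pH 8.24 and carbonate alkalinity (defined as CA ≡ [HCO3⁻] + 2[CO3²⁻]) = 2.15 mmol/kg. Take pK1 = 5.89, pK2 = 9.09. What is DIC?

DIC = 1.92 mmol/kg

CA = [HCO3⁻] + 2[CO3²⁻] = (α₁ + 2α₂)·DIC
At pH 8.24: [H⁺]/K1 = 10^-2.35 = 0.0044668, K2/[H⁺] = 10^-0.85 = 0.14125
α₁ = 1/(1 + 0.0044668 + 0.14125) = 1/1.1457 = 0.8728; α₂ = α₁·K2/[H⁺] = 0.1233
α₁ + 2α₂ = 1.1194
DIC = CA / (α₁ + 2α₂) = 2.15 / 1.1194 = 1.92 mmol/kg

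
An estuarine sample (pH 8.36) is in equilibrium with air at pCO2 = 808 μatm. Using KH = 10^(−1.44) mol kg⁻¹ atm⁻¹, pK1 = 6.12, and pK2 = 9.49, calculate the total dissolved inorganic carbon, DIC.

[CO2*] = KH · pCO2 = 10^(−1.44) × 808×10^-6 = 2.934×10^-5 mol/kg
α₀ = 1/(1 + K1/[H⁺] + K1K2/[H⁺]²) = 1/(1 + 10^+2.24 + 10^+1.11) = 0.005329
DIC = [CO2*]/α₀ = 2.934×10^-5 / 0.005329 = 5.51 mmol/kg

DIC = 5.51 mmol/kg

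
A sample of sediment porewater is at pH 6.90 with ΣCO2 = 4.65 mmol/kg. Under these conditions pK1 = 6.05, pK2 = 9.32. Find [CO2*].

α₀ = 1 / (1 + K1/[H⁺] + K1K2/[H⁺]²) = 1 / (1 + 10^+0.85 + 10^-1.57)
   = 1 / (1 + 7.0795 + 0.026915) = 1/8.1064 = 0.1234
[CO2*] = α₀ × DIC = 0.1234 × 4.65 = 0.574 mmol/kg

[CO2*] = 0.574 mmol/kg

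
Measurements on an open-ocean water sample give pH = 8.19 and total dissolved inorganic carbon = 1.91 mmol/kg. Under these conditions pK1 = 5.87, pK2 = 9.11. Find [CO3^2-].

[CO3²⁻] = 0.204 mmol/kg

α₂ = 1 / (1 + [H⁺]/K2 + [H⁺]²/(K1K2)) = 1 / (1 + 10^+0.92 + 10^-1.40)
   = 1 / (1 + 8.3176 + 0.039811) = 1/9.3574 = 0.1069
[CO3²⁻] = α₂ × DIC = 0.1069 × 1.91 = 0.204 mmol/kg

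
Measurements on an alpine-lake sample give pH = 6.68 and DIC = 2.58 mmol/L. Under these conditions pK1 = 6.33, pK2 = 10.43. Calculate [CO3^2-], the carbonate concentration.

[CO3²⁻] = 0.317 μmol/L

α₂ = 1 / (1 + [H⁺]/K2 + [H⁺]²/(K1K2)) = 1 / (1 + 10^+3.75 + 10^+3.40)
   = 1 / (1 + 5623.4 + 2511.9) = 1/8136.3 = 0.0001229
[CO3²⁻] = α₂ × DIC = 0.0001229 × 2.58 = 0.000317 mmol/L = 0.317 μmol/L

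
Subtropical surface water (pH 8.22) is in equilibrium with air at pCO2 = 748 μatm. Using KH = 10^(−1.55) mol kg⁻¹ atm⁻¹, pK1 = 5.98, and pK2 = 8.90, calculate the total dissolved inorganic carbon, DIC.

[CO2*] = KH · pCO2 = 10^(−1.55) × 748×10^-6 = 2.108×10^-5 mol/kg
α₀ = 1/(1 + K1/[H⁺] + K1K2/[H⁺]²) = 1/(1 + 10^+2.24 + 10^+1.56) = 0.004737
DIC = [CO2*]/α₀ = 2.108×10^-5 / 0.004737 = 4.45 mmol/kg

DIC = 4.45 mmol/kg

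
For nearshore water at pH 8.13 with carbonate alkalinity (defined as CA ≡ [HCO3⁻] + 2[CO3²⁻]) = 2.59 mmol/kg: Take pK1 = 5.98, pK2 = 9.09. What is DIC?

DIC = 2.37 mmol/kg

CA = [HCO3⁻] + 2[CO3²⁻] = (α₁ + 2α₂)·DIC
At pH 8.13: [H⁺]/K1 = 10^-2.15 = 0.0070795, K2/[H⁺] = 10^-0.96 = 0.10965
α₁ = 1/(1 + 0.0070795 + 0.10965) = 1/1.1167 = 0.8955; α₂ = α₁·K2/[H⁺] = 0.09819
α₁ + 2α₂ = 1.0918
DIC = CA / (α₁ + 2α₂) = 2.59 / 1.0918 = 2.37 mmol/kg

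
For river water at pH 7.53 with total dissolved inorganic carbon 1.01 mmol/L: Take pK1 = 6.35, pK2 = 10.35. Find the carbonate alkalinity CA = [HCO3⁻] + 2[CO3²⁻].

CA = [HCO3⁻] + 2[CO3²⁻] = (α₁ + 2α₂)·DIC
At pH 7.53: [H⁺]/K1 = 10^-1.18 = 0.066069, K2/[H⁺] = 10^-2.82 = 0.0015136
α₁ = 1/(1 + 0.066069 + 0.0015136) = 1/1.0676 = 0.9367; α₂ = α₁·K2/[H⁺] = 0.001418
α₁ + 2α₂ = 0.9395
CA = 0.9395 × 1.01 = 0.949 mmol/L

CA = 0.949 mmol/L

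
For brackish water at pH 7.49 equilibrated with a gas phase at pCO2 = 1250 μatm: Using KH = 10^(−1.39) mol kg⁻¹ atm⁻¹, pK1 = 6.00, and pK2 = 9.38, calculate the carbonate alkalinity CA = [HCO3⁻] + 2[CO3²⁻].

CA = 1.61 mmol/kg

[CO2*] = KH · pCO2 = 10^(−1.39) × 1250×10^-6 = 5.092×10^-5 mol/kg
α₀ = 1/(1 + K1/[H⁺] + K1K2/[H⁺]²) = 1/(1 + 10^+1.49 + 10^-0.40) = 0.03096
DIC = [CO2*]/α₀ = 5.092×10^-5 / 0.03096 = 1.645 mmol/kg
CA = (α₁ + 2α₂)·DIC = (0.9567 + 2×0.01232) × 1.645 = 1.61 mmol/kg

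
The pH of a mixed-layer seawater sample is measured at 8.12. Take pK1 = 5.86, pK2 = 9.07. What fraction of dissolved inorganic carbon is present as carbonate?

α₂ = 1 / (1 + [H⁺]/K2 + [H⁺]²/(K1K2)) = 1 / (1 + 10^+0.95 + 10^-1.31)
   = 1 / (1 + 8.9125 + 0.048978) = 1/9.9615 = 0.1004

α₂ = 0.100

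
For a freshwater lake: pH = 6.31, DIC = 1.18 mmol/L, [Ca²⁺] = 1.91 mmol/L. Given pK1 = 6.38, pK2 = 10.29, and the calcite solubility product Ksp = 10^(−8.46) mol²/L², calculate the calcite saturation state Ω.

α₂ = 1 / (1 + [H⁺]/K2 + [H⁺]²/(K1K2)) = 1 / (1 + 10^+3.98 + 10^+4.05)
   = 1 / (1 + 9549.9 + 1.1220×10^4) = 1/2.0771×10^4 = 4.814×10^-5
[CO3²⁻] = α₂ × DIC = 4.814×10^-5 × 1.18 = 5.681×10^-5 mmol/L = 0.05681 μmol/L
Ksp = 10^(−8.46) = 3.467×10^-9
Ω = [Ca²⁺][CO3²⁻]/Ksp = (1.91×10^-3)(5.681×10^-8) / 3.467×10^-9 = 0.0313

Ω = 0.0313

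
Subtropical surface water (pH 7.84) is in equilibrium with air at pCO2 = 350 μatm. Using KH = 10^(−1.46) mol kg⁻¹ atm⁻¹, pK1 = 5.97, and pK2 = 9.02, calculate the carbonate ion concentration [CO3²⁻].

[CO2*] = KH · pCO2 = 10^(−1.46) × 350×10^-6 = 1.214×10^-5 mol/kg
α₀ = 1/(1 + K1/[H⁺] + K1K2/[H⁺]²) = 1/(1 + 10^+1.87 + 10^+0.69) = 0.01250
DIC = [CO2*]/α₀ = 1.214×10^-5 / 0.01250 = 0.9712 mmol/kg
[CO3²⁻] = α₂·DIC; α₂ = 0.06120, so [CO3²⁻] = 0.06120 × 0.9712 = 0.0594 mmol/kg

[CO3²⁻] = 0.0594 mmol/kg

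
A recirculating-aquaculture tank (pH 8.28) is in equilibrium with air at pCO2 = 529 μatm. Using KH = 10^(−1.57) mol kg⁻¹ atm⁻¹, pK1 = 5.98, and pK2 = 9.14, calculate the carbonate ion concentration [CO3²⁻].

[CO3²⁻] = 0.392 mmol/kg

[CO2*] = KH · pCO2 = 10^(−1.57) × 529×10^-6 = 1.424×10^-5 mol/kg
α₀ = 1/(1 + K1/[H⁺] + K1K2/[H⁺]²) = 1/(1 + 10^+2.30 + 10^+1.44) = 0.004385
DIC = [CO2*]/α₀ = 1.424×10^-5 / 0.004385 = 3.247 mmol/kg
[CO3²⁻] = α₂·DIC; α₂ = 0.1208, so [CO3²⁻] = 0.1208 × 3.247 = 0.392 mmol/kg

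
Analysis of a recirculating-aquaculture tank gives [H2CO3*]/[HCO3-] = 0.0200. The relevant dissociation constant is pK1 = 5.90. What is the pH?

From K1 = [H⁺][HCO3-]/[H2CO3*]:  pH = pK1 − log₁₀([H2CO3*]/[HCO3-])
log₁₀(0.0200) = -1.699
pH = 5.90 − (-1.699) = 7.60

pH = 7.60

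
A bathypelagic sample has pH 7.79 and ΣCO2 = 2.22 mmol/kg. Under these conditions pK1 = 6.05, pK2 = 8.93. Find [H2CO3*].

α₀ = 1 / (1 + K1/[H⁺] + K1K2/[H⁺]²) = 1 / (1 + 10^+1.74 + 10^+0.60)
   = 1 / (1 + 54.954 + 3.9811) = 1/59.935 = 0.01668
[CO2*] = α₀ × DIC = 0.01668 × 2.22 = 0.0370 mmol/kg

[CO2*] = 0.0370 mmol/kg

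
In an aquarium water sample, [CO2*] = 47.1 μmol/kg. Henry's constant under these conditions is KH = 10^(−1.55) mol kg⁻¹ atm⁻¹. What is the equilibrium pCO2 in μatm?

KH = 10^(−1.55) = 2.818×10^-2 mol kg⁻¹ atm⁻¹
pCO2 = [CO2*]/KH = 47.1×10^-6 / 2.818×10^-2 = 1.67×10^-3 atm = 1670 μatm

pCO2 = 1670 μatm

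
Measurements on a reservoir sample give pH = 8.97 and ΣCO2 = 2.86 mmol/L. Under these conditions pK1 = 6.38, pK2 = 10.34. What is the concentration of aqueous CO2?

[CO2*] = 7.03 μmol/L

α₀ = 1 / (1 + K1/[H⁺] + K1K2/[H⁺]²) = 1 / (1 + 10^+2.59 + 10^+1.22)
   = 1 / (1 + 389.05 + 16.596) = 1/406.64 = 0.002459
[CO2*] = α₀ × DIC = 0.002459 × 2.86 = 0.00703 mmol/L = 7.03 μmol/L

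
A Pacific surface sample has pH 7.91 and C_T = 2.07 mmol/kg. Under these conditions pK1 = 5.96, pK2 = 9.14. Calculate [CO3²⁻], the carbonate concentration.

α₂ = 1 / (1 + [H⁺]/K2 + [H⁺]²/(K1K2)) = 1 / (1 + 10^+1.23 + 10^-0.72)
   = 1 / (1 + 16.982 + 0.19055) = 1/18.173 = 0.05503
[CO3²⁻] = α₂ × DIC = 0.05503 × 2.07 = 0.114 mmol/kg

[CO3²⁻] = 0.114 mmol/kg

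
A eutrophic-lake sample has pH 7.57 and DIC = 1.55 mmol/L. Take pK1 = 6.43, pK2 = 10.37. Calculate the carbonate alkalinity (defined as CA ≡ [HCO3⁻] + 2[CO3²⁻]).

CA = [HCO3⁻] + 2[CO3²⁻] = (α₁ + 2α₂)·DIC
At pH 7.57: [H⁺]/K1 = 10^-1.14 = 0.072444, K2/[H⁺] = 10^-2.80 = 0.0015849
α₁ = 1/(1 + 0.072444 + 0.0015849) = 1/1.0740 = 0.9311; α₂ = α₁·K2/[H⁺] = 0.001476
α₁ + 2α₂ = 0.9340
CA = 0.9340 × 1.55 = 1.45 mmol/L

CA = 1.45 mmol/L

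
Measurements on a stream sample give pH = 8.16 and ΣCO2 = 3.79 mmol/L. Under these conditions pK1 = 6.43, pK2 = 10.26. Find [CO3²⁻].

α₂ = 1 / (1 + [H⁺]/K2 + [H⁺]²/(K1K2)) = 1 / (1 + 10^+2.10 + 10^+0.37)
   = 1 / (1 + 125.89 + 2.3442) = 1/129.24 = 0.007738
[CO3²⁻] = α₂ × DIC = 0.007738 × 3.79 = 0.0293 mmol/L

[CO3²⁻] = 0.0293 mmol/L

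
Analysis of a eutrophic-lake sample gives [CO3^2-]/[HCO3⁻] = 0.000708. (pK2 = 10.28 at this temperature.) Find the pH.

pH = 7.13

From K2 = [H⁺][CO3^2-]/[HCO3⁻]:  pH = pK2 + log₁₀([CO3^2-]/[HCO3⁻])
log₁₀(0.000708) = -3.150
pH = 10.28 + (-3.150) = 7.13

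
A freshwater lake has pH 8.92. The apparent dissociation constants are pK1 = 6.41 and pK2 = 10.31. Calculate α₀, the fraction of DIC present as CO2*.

α₀ = 0.00296

α₀ = 1 / (1 + K1/[H⁺] + K1K2/[H⁺]²) = 1 / (1 + 10^+2.51 + 10^+1.12)
   = 1 / (1 + 323.59 + 13.183) = 1/337.78 = 0.002961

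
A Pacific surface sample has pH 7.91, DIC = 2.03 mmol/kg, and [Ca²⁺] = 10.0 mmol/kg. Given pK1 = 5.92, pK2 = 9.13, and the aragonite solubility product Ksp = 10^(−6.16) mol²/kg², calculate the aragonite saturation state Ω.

α₂ = 1 / (1 + [H⁺]/K2 + [H⁺]²/(K1K2)) = 1 / (1 + 10^+1.22 + 10^-0.77)
   = 1 / (1 + 16.596 + 0.16982) = 1/17.766 = 0.05629
[CO3²⁻] = α₂ × DIC = 0.05629 × 2.03 = 0.1143 mmol/kg
Ksp = 10^(−6.16) = 6.918×10^-7
Ω = [Ca²⁺][CO3²⁻]/Ksp = (10.0×10^-3)(1.143×10^-4) / 6.918×10^-7 = 1.65

Ω = 1.65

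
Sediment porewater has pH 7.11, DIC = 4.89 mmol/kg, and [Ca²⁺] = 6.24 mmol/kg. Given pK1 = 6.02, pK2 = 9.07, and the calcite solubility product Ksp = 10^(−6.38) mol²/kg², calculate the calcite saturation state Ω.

Ω = 0.735

α₂ = 1 / (1 + [H⁺]/K2 + [H⁺]²/(K1K2)) = 1 / (1 + 10^+1.96 + 10^+0.87)
   = 1 / (1 + 91.201 + 7.4131) = 1/99.614 = 0.01004
[CO3²⁻] = α₂ × DIC = 0.01004 × 4.89 = 0.04909 mmol/kg
Ksp = 10^(−6.38) = 4.169×10^-7
Ω = [Ca²⁺][CO3²⁻]/Ksp = (6.24×10^-3)(4.909×10^-5) / 4.169×10^-7 = 0.735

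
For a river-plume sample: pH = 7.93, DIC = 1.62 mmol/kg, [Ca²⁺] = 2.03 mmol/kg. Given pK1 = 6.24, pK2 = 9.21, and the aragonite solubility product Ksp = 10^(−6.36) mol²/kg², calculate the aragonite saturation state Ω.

Ω = 0.369

α₂ = 1 / (1 + [H⁺]/K2 + [H⁺]²/(K1K2)) = 1 / (1 + 10^+1.28 + 10^-0.41)
   = 1 / (1 + 19.055 + 0.38905) = 1/20.444 = 0.04891
[CO3²⁻] = α₂ × DIC = 0.04891 × 1.62 = 0.07924 mmol/kg
Ksp = 10^(−6.36) = 4.365×10^-7
Ω = [Ca²⁺][CO3²⁻]/Ksp = (2.03×10^-3)(7.924×10^-5) / 4.365×10^-7 = 0.369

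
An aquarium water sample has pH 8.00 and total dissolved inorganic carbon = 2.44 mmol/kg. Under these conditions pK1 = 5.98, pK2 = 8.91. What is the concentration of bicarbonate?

α₁ = 1 / (1 + [H⁺]/K1 + K2/[H⁺]) = 1 / (1 + 10^-2.02 + 10^-0.91)
   = 1 / (1 + 0.0095499 + 0.12303) = 1/1.1326 = 0.8829
[HCO3⁻] = α₁ × DIC = 0.8829 × 2.44 = 2.15 mmol/kg

[HCO3⁻] = 2.15 mmol/kg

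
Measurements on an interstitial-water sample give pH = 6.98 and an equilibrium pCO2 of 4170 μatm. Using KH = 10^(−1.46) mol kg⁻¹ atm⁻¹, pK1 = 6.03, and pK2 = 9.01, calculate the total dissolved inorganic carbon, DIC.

[CO2*] = KH · pCO2 = 10^(−1.46) × 4170×10^-6 = 1.446×10^-4 mol/kg
α₀ = 1/(1 + K1/[H⁺] + K1K2/[H⁺]²) = 1/(1 + 10^+0.95 + 10^-1.08) = 0.1000
DIC = [CO2*]/α₀ = 1.446×10^-4 / 0.1000 = 1.45 mmol/kg

DIC = 1.45 mmol/kg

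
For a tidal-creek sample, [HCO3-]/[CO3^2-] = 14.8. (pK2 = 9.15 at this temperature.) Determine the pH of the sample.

pH = 7.98

From K2 = [H⁺][CO3^2-]/[HCO3-]:  pH = pK2 − log₁₀([HCO3-]/[CO3^2-])
log₁₀(14.8) = +1.170
pH = 9.15 − (+1.170) = 7.98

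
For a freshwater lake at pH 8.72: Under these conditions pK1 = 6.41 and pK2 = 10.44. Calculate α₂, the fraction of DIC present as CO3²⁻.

α₂ = 1 / (1 + [H⁺]/K2 + [H⁺]²/(K1K2)) = 1 / (1 + 10^+1.72 + 10^-0.59)
   = 1 / (1 + 52.481 + 0.25704) = 1/53.738 = 0.01861

α₂ = 0.0186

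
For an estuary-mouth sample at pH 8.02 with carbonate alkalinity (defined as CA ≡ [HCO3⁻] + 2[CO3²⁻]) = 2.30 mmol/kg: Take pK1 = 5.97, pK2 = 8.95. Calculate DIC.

DIC = 2.10 mmol/kg

CA = [HCO3⁻] + 2[CO3²⁻] = (α₁ + 2α₂)·DIC
At pH 8.02: [H⁺]/K1 = 10^-2.05 = 0.0089125, K2/[H⁺] = 10^-0.93 = 0.11749
α₁ = 1/(1 + 0.0089125 + 0.11749) = 1/1.1264 = 0.8878; α₂ = α₁·K2/[H⁺] = 0.1043
α₁ + 2α₂ = 1.0964
DIC = CA / (α₁ + 2α₂) = 2.30 / 1.0964 = 2.10 mmol/kg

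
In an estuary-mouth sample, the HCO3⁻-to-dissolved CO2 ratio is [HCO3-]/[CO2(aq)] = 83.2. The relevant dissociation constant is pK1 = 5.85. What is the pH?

From K1 = [H⁺][HCO3-]/[CO2(aq)]:  pH = pK1 + log₁₀([HCO3-]/[CO2(aq)])
log₁₀(83.2) = +1.920
pH = 5.85 + (+1.920) = 7.77

pH = 7.77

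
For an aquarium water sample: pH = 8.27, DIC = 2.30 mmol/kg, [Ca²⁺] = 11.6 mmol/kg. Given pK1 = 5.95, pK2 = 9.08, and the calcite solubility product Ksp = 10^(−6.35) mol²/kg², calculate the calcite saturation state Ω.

α₂ = 1 / (1 + [H⁺]/K2 + [H⁺]²/(K1K2)) = 1 / (1 + 10^+0.81 + 10^-1.51)
   = 1 / (1 + 6.4565 + 0.030903) = 1/7.4874 = 0.1336
[CO3²⁻] = α₂ × DIC = 0.1336 × 2.30 = 0.3072 mmol/kg
Ksp = 10^(−6.35) = 4.467×10^-7
Ω = [Ca²⁺][CO3²⁻]/Ksp = (11.6×10^-3)(3.072×10^-4) / 4.467×10^-7 = 7.98

Ω = 7.98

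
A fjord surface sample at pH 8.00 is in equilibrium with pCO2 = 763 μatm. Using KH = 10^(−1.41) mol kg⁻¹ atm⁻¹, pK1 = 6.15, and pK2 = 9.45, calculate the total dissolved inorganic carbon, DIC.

[CO2*] = KH · pCO2 = 10^(−1.41) × 763×10^-6 = 2.968×10^-5 mol/kg
α₀ = 1/(1 + K1/[H⁺] + K1K2/[H⁺]²) = 1/(1 + 10^+1.85 + 10^+0.40) = 0.01346
DIC = [CO2*]/α₀ = 2.968×10^-5 / 0.01346 = 2.21 mmol/kg

DIC = 2.21 mmol/kg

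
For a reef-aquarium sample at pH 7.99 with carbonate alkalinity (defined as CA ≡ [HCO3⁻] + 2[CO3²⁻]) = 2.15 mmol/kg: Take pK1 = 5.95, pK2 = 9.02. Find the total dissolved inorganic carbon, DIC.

CA = [HCO3⁻] + 2[CO3²⁻] = (α₁ + 2α₂)·DIC
At pH 7.99: [H⁺]/K1 = 10^-2.04 = 0.0091201, K2/[H⁺] = 10^-1.03 = 0.093325
α₁ = 1/(1 + 0.0091201 + 0.093325) = 1/1.1024 = 0.9071; α₂ = α₁·K2/[H⁺] = 0.08465
α₁ + 2α₂ = 1.0764
DIC = CA / (α₁ + 2α₂) = 2.15 / 1.0764 = 2.00 mmol/kg

DIC = 2.00 mmol/kg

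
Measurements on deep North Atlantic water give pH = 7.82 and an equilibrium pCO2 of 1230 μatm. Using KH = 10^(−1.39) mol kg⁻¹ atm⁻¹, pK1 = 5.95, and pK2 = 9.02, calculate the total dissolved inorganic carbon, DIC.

[CO2*] = KH · pCO2 = 10^(−1.39) × 1230×10^-6 = 5.011×10^-5 mol/kg
α₀ = 1/(1 + K1/[H⁺] + K1K2/[H⁺]²) = 1/(1 + 10^+1.87 + 10^+0.67) = 0.01253
DIC = [CO2*]/α₀ = 5.011×10^-5 / 0.01253 = 4.00 mmol/kg

DIC = 4.00 mmol/kg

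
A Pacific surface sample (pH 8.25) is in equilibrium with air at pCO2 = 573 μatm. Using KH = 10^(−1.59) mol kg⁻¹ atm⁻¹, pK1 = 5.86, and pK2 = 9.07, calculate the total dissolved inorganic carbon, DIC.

[CO2*] = KH · pCO2 = 10^(−1.59) × 573×10^-6 = 1.473×10^-5 mol/kg
α₀ = 1/(1 + K1/[H⁺] + K1K2/[H⁺]²) = 1/(1 + 10^+2.39 + 10^+1.57) = 0.003526
DIC = [CO2*]/α₀ = 1.473×10^-5 / 0.003526 = 4.18 mmol/kg

DIC = 4.18 mmol/kg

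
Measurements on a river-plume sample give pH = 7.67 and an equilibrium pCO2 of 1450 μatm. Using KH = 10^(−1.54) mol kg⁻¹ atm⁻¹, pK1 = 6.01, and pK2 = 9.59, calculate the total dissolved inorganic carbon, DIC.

[CO2*] = KH · pCO2 = 10^(−1.54) × 1450×10^-6 = 4.182×10^-5 mol/kg
α₀ = 1/(1 + K1/[H⁺] + K1K2/[H⁺]²) = 1/(1 + 10^+1.66 + 10^-0.26) = 0.02116
DIC = [CO2*]/α₀ = 4.182×10^-5 / 0.02116 = 1.98 mmol/kg

DIC = 1.98 mmol/kg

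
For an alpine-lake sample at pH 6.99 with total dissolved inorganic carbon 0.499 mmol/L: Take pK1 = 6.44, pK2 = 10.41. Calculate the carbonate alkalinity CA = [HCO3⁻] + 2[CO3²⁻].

CA = 0.389 mmol/L

CA = [HCO3⁻] + 2[CO3²⁻] = (α₁ + 2α₂)·DIC
At pH 6.99: [H⁺]/K1 = 10^-0.55 = 0.28184, K2/[H⁺] = 10^-3.42 = 0.00038019
α₁ = 1/(1 + 0.28184 + 0.00038019) = 1/1.2822 = 0.7799; α₂ = α₁·K2/[H⁺] = 0.0002965
α₁ + 2α₂ = 0.7805
CA = 0.7805 × 0.499 = 0.389 mmol/L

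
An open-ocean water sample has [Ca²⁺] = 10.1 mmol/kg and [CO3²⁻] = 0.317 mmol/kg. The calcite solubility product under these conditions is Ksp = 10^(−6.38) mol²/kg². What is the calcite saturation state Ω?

Ω = 7.68

Ksp = 10^(−6.38) = 4.169×10^-7
Ω = [Ca²⁺][CO3²⁻]/Ksp = (10.1×10^-3)(0.317×10^-3) / 4.169×10^-7 = 7.68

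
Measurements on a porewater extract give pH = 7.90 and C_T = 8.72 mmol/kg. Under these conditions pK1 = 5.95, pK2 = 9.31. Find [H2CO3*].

α₀ = 1 / (1 + K1/[H⁺] + K1K2/[H⁺]²) = 1 / (1 + 10^+1.95 + 10^+0.54)
   = 1 / (1 + 89.125 + 3.4674) = 1/93.592 = 0.01068
[CO2*] = α₀ × DIC = 0.01068 × 8.72 = 0.0932 mmol/kg

[CO2*] = 0.0932 mmol/kg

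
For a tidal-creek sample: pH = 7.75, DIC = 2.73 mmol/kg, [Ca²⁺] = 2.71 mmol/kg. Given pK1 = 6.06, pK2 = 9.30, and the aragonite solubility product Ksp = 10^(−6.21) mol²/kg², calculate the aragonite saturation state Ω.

α₂ = 1 / (1 + [H⁺]/K2 + [H⁺]²/(K1K2)) = 1 / (1 + 10^+1.55 + 10^-0.14)
   = 1 / (1 + 35.481 + 0.72444) = 1/37.206 = 0.02688
[CO3²⁻] = α₂ × DIC = 0.02688 × 2.73 = 0.07338 mmol/kg
Ksp = 10^(−6.21) = 6.166×10^-7
Ω = [Ca²⁺][CO3²⁻]/Ksp = (2.71×10^-3)(7.338×10^-5) / 6.166×10^-7 = 0.322

Ω = 0.322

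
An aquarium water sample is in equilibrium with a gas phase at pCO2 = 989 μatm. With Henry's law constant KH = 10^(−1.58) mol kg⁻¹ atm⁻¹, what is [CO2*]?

KH = 10^(−1.58) = 2.630×10^-2 mol kg⁻¹ atm⁻¹
[CO2*] = KH · pCO2 = 2.630×10^-2 × 989×10^-6 atm = 2.60×10^-5 mol/kg

[CO2*] = 26.0 μmol/kg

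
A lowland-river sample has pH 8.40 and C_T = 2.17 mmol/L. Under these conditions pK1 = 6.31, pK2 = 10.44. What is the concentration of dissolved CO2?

[CO2*] = 17.3 μmol/L

α₀ = 1 / (1 + K1/[H⁺] + K1K2/[H⁺]²) = 1 / (1 + 10^+2.09 + 10^+0.05)
   = 1 / (1 + 123.03 + 1.1220) = 1/125.15 = 0.007990
[CO2*] = α₀ × DIC = 0.007990 × 2.17 = 0.0173 mmol/L = 17.3 μmol/L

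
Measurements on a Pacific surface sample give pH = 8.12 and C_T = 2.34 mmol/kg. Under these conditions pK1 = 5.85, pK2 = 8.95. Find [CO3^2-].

α₂ = 1 / (1 + [H⁺]/K2 + [H⁺]²/(K1K2)) = 1 / (1 + 10^+0.83 + 10^-1.44)
   = 1 / (1 + 6.7608 + 0.036308) = 1/7.7971 = 0.1283
[CO3²⁻] = α₂ × DIC = 0.1283 × 2.34 = 0.300 mmol/kg

[CO3²⁻] = 0.300 mmol/kg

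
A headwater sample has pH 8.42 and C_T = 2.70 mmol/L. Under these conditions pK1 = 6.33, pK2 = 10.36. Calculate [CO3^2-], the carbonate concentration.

α₂ = 1 / (1 + [H⁺]/K2 + [H⁺]²/(K1K2)) = 1 / (1 + 10^+1.94 + 10^-0.15)
   = 1 / (1 + 87.096 + 0.70795) = 1/88.804 = 0.01126
[CO3²⁻] = α₂ × DIC = 0.01126 × 2.70 = 0.0304 mmol/L

[CO3²⁻] = 0.0304 mmol/L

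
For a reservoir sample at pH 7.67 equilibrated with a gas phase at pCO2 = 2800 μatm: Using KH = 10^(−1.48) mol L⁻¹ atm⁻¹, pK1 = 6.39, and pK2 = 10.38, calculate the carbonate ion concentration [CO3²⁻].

[CO2*] = KH · pCO2 = 10^(−1.48) × 2800×10^-6 = 9.272×10^-5 mol/L
α₀ = 1/(1 + K1/[H⁺] + K1K2/[H⁺]²) = 1/(1 + 10^+1.28 + 10^-1.43) = 0.04977
DIC = [CO2*]/α₀ = 9.272×10^-5 / 0.04977 = 1.863 mmol/L
[CO3²⁻] = α₂·DIC; α₂ = 0.001849, so [CO3²⁻] = 0.001849 × 1.863 = 0.00344 mmol/L = 3.44 μmol/L

[CO3²⁻] = 3.44 μmol/L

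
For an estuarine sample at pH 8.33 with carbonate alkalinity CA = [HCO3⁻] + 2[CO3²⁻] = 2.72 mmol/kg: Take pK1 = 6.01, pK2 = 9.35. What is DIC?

CA = [HCO3⁻] + 2[CO3²⁻] = (α₁ + 2α₂)·DIC
At pH 8.33: [H⁺]/K1 = 10^-2.32 = 0.0047863, K2/[H⁺] = 10^-1.02 = 0.095499
α₁ = 1/(1 + 0.0047863 + 0.095499) = 1/1.1003 = 0.9089; α₂ = α₁·K2/[H⁺] = 0.08679
α₁ + 2α₂ = 1.0824
DIC = CA / (α₁ + 2α₂) = 2.72 / 1.0824 = 2.51 mmol/kg

DIC = 2.51 mmol/kg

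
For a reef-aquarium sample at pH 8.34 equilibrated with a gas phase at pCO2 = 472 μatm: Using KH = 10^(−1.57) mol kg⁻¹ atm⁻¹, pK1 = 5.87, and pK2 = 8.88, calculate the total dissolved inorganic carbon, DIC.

DIC = 4.84 mmol/kg

[CO2*] = KH · pCO2 = 10^(−1.57) × 472×10^-6 = 1.270×10^-5 mol/kg
α₀ = 1/(1 + K1/[H⁺] + K1K2/[H⁺]²) = 1/(1 + 10^+2.47 + 10^+1.93) = 0.002623
DIC = [CO2*]/α₀ = 1.270×10^-5 / 0.002623 = 4.84 mmol/kg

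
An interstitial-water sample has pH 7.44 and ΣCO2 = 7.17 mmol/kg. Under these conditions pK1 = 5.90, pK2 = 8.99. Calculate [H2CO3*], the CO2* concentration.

α₀ = 1 / (1 + K1/[H⁺] + K1K2/[H⁺]²) = 1 / (1 + 10^+1.54 + 10^-0.01)
   = 1 / (1 + 34.674 + 0.97724) = 1/36.651 = 0.02728
[CO2*] = α₀ × DIC = 0.02728 × 7.17 = 0.196 mmol/kg

[CO2*] = 0.196 mmol/kg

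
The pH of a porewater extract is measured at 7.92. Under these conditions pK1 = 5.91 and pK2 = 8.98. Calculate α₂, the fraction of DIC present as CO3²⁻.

α₂ = 0.0794

α₂ = 1 / (1 + [H⁺]/K2 + [H⁺]²/(K1K2)) = 1 / (1 + 10^+1.06 + 10^-0.95)
   = 1 / (1 + 11.482 + 0.11220) = 1/12.594 = 0.07940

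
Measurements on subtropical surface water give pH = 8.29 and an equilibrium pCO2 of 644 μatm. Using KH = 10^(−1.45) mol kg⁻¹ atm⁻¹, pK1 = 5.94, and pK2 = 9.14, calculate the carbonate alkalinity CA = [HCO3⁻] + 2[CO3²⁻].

[CO2*] = KH · pCO2 = 10^(−1.45) × 644×10^-6 = 2.285×10^-5 mol/kg
α₀ = 1/(1 + K1/[H⁺] + K1K2/[H⁺]²) = 1/(1 + 10^+2.35 + 10^+1.50) = 0.003899
DIC = [CO2*]/α₀ = 2.285×10^-5 / 0.003899 = 5.861 mmol/kg
CA = (α₁ + 2α₂)·DIC = (0.8728 + 2×0.1233) × 5.861 = 6.56 mmol/kg

CA = 6.56 mmol/kg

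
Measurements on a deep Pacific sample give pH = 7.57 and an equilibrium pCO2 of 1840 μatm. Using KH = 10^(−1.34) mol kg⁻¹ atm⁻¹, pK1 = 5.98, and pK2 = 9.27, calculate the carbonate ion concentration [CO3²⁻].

[CO3²⁻] = 0.0653 mmol/kg

[CO2*] = KH · pCO2 = 10^(−1.34) × 1840×10^-6 = 8.410×10^-5 mol/kg
α₀ = 1/(1 + K1/[H⁺] + K1K2/[H⁺]²) = 1/(1 + 10^+1.59 + 10^-0.11) = 0.02458
DIC = [CO2*]/α₀ = 8.410×10^-5 / 0.02458 = 3.421 mmol/kg
[CO3²⁻] = α₂·DIC; α₂ = 0.01908, so [CO3²⁻] = 0.01908 × 3.421 = 0.0653 mmol/kg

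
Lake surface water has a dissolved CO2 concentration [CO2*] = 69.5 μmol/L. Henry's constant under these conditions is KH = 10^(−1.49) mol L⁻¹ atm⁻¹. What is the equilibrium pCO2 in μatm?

KH = 10^(−1.49) = 3.236×10^-2 mol L⁻¹ atm⁻¹
pCO2 = [CO2*]/KH = 69.5×10^-6 / 3.236×10^-2 = 2.15×10^-3 atm = 2150 μatm

pCO2 = 2150 μatm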